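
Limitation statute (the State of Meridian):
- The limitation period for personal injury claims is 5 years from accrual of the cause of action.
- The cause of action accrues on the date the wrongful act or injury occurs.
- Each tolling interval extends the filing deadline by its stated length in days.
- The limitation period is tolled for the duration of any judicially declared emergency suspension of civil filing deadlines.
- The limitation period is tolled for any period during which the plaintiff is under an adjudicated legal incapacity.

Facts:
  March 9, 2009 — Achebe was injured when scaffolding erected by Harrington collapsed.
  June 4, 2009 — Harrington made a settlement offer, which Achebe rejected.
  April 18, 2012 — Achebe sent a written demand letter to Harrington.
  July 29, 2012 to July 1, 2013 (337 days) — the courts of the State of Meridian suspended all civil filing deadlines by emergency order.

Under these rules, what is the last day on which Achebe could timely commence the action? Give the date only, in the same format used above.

February 9, 2015

The claim accrued on March 9, 2009, when the wrongful act occurred.
The untolled deadline — 5 years after March 9, 2009 — is March 9, 2014.
Because the emergency suspension of filing deadlines ran from July 29, 2012 to July 1, 2013, the deadline is extended by 337 days to February 9, 2015.
None of the other events listed affects the running of the period under the stated rules.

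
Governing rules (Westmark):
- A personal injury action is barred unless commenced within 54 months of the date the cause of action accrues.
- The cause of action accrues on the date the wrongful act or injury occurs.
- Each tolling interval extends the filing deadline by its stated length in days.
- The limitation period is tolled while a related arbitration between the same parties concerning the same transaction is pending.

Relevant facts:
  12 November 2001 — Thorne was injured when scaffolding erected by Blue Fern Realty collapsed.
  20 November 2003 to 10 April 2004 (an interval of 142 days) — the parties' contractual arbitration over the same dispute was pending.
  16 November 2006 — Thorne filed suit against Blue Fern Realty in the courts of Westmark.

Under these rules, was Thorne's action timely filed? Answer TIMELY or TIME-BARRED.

The claim accrued on 12 November 2001, when the wrongful act occurred.
The untolled deadline — 54 months after 12 November 2001 — is 12 May 2006.
The pending related arbitration from 20 November 2003 to 10 April 2004 tolled the period for 142 days, extending the deadline to 1 October 2006.
Filing on 16 November 2006 missed the 1 October 2006 deadline — the action is time-barred.

TIME-BARRED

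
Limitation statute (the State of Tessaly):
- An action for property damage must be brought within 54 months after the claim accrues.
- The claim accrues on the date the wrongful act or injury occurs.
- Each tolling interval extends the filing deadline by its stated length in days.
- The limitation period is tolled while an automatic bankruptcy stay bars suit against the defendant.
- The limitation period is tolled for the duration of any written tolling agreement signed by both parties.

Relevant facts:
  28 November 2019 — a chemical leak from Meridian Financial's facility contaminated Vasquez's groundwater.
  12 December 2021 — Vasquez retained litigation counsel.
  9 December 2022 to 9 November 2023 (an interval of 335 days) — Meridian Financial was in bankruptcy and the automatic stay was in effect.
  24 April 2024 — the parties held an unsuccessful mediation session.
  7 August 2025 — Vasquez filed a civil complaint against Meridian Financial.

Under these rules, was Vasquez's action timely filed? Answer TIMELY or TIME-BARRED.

The claim accrued on 28 November 2019, the date of the act.
Adding the 54 months base period to 28 November 2019 gives a deadline of 28 May 2024, before any tolling.
The period was tolled for 335 days by the automatic bankruptcy stay (9 December 2022 to 9 November 2023), pushing the deadline to 28 April 2025.
None of the other events listed affects the running of the period under the stated rules.
Filing on 7 August 2025 missed the 28 April 2025 deadline — the action is time-barred.

TIME-BARRED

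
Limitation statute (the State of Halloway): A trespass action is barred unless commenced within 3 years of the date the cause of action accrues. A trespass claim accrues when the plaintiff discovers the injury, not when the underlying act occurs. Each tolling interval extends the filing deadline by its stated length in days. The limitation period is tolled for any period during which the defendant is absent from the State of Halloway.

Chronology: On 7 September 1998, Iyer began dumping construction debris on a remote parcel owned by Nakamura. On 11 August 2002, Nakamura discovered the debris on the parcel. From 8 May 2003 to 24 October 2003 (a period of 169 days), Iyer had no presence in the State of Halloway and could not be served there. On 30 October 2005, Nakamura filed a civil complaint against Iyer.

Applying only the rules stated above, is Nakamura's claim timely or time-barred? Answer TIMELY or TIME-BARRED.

Under the discovery rule, the claim accrued on 11 August 2002, when Nakamura discovered the injury — not on the 7 September 1998 date of the underlying act.
3 years from 11 August 2002 is 11 August 2005.
The period was tolled for 169 days by the defendant's absence from the jurisdiction (8 May 2003 to 24 October 2003), pushing the deadline to 27 January 2006.
Nakamura filed on 30 October 2005, before the 27 January 2006 deadline, so the action is timely.

TIMELY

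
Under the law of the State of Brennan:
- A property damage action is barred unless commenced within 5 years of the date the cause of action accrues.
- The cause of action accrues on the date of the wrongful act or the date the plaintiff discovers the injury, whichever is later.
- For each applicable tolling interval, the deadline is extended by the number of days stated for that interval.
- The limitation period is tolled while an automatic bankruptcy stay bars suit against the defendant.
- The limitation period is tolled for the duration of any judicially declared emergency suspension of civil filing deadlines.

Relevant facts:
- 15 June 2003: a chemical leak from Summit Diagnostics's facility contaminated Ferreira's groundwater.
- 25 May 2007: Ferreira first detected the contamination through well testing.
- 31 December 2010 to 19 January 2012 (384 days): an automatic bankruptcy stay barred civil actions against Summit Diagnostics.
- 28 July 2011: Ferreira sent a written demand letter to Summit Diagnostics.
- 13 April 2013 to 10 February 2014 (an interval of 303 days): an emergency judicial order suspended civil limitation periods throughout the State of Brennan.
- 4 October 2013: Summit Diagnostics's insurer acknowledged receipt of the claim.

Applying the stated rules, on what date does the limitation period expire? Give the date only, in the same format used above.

12 April 2014

The claim accrued on 25 May 2007 — the later of the 15 June 2003 act and the 25 May 2007 discovery.
5 years from 25 May 2007 is 25 May 2012.
The period was tolled for 384 days by the automatic bankruptcy stay (31 December 2010 to 19 January 2012), pushing the deadline to 13 June 2013.
The emergency suspension of filing deadlines from 13 April 2013 to 10 February 2014 tolled the period for 303 days, extending the deadline to 12 April 2014.
The other events in the timeline have no effect on the limitation period under the stated rules.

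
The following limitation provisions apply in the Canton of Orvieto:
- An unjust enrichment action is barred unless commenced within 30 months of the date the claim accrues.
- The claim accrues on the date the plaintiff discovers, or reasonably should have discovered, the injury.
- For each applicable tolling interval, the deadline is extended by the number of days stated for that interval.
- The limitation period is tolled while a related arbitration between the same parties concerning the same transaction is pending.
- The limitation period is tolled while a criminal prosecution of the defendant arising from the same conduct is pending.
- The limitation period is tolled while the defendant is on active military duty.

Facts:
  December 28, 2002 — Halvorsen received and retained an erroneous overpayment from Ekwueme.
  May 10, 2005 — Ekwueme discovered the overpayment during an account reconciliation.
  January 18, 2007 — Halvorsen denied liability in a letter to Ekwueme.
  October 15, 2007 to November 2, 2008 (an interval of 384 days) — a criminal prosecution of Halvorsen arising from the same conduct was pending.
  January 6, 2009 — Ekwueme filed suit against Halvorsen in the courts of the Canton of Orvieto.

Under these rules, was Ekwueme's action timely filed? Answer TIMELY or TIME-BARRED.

TIME-BARRED

The claim did not accrue until Ekwueme discovered the injury on May 10, 2005; the December 28, 2002 act date does not start the clock under the stated rule.
30 months from May 10, 2005 is November 10, 2007.
Because the pending criminal prosecution ran from October 15, 2007 to November 2, 2008, the deadline is extended by 384 days to November 28, 2008.
The other events in the timeline have no effect on the limitation period under the stated rules.
Ekwueme filed on January 6, 2009, after the November 28, 2008 deadline, so the action is time-barred.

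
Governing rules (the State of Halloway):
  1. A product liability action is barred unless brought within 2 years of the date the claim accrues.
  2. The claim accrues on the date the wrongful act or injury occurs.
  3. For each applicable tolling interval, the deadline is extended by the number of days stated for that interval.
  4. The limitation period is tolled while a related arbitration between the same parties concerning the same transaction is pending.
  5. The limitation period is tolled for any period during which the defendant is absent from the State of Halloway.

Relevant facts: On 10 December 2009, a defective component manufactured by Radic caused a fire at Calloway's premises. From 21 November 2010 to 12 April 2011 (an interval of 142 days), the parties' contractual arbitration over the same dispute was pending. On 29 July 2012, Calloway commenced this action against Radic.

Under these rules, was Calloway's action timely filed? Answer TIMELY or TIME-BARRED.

TIME-BARRED

The limitation period began to run on 10 December 2009.
Adding the 2 years base period to 10 December 2009 gives a deadline of 10 December 2011, before any tolling.
The pending related arbitration from 21 November 2010 to 12 April 2011 tolled the period for 142 days, extending the deadline to 30 April 2012.
Calloway filed on 29 July 2012, after the 30 April 2012 deadline, so the action is time-barred.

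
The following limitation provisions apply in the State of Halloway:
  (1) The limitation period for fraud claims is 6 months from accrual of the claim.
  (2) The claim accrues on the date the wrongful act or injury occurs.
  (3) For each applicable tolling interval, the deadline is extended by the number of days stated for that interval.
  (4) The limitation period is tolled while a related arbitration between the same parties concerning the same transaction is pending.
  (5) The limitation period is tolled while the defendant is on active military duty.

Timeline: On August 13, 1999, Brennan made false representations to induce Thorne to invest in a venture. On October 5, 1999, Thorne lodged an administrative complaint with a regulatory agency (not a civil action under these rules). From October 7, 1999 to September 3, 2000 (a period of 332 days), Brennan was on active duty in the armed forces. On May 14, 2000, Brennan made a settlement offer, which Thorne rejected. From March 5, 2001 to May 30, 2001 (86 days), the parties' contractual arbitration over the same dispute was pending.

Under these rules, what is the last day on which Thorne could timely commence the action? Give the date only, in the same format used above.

The claim accrued on August 13, 1999, when the wrongful act occurred.
6 months from August 13, 1999 is February 13, 2000.
The defendant's active military service from October 7, 1999 to September 3, 2000 tolled the period for 332 days, extending the deadline to January 10, 2001.
By the time the pending related arbitration began on March 5, 2001, the limitation period had already expired on January 10, 2001; that interval cannot revive it.
The other events in the timeline have no effect on the limitation period under the stated rules.

January 10, 2001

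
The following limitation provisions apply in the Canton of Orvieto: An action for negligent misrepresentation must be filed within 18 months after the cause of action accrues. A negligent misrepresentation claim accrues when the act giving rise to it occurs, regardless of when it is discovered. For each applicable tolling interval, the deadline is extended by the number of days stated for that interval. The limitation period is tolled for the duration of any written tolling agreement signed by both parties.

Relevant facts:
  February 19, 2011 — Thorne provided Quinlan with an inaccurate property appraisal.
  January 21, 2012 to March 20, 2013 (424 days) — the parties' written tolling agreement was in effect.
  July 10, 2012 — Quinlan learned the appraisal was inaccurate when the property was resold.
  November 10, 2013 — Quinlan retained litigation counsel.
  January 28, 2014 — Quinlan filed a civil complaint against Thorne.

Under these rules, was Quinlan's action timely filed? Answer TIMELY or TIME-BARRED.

Because the rule ties accrual to occurrence, the claim accrued on February 19, 2011, not on the July 10, 2012 discovery date.
Adding the 18 months base period to February 19, 2011 gives a deadline of August 19, 2012, before any tolling.
The written tolling agreement from January 21, 2012 to March 20, 2013 tolled the period for 424 days, extending the deadline to October 17, 2013.
Nothing else in the chronology tolls or restarts the period.
Filing on January 28, 2014 missed the October 17, 2013 deadline — the action is time-barred.

TIME-BARRED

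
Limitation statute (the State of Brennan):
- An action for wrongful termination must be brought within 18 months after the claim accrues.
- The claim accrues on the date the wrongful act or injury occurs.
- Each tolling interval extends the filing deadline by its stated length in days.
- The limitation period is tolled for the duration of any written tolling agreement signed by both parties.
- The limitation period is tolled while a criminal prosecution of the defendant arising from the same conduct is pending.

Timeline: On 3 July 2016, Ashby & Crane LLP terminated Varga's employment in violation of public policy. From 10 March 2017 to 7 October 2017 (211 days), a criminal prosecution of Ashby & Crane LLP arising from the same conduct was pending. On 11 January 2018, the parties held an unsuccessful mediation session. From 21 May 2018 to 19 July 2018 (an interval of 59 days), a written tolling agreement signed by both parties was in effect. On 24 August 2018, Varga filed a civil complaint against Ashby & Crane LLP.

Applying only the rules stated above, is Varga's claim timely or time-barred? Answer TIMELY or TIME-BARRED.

The claim accrued on 3 July 2016, when the wrongful act occurred.
The untolled deadline — 18 months after 3 July 2016 — is 3 January 2018.
The period was tolled for 211 days by the pending criminal prosecution (10 March 2017 to 7 October 2017), pushing the deadline to 2 August 2018.
The written tolling agreement from 21 May 2018 to 19 July 2018 tolled the period for 59 days, extending the deadline to 30 September 2018.
None of the other events listed affects the running of the period under the stated rules.
Filing on 24 August 2018 beat the 30 September 2018 deadline — the action is timely.

TIMELY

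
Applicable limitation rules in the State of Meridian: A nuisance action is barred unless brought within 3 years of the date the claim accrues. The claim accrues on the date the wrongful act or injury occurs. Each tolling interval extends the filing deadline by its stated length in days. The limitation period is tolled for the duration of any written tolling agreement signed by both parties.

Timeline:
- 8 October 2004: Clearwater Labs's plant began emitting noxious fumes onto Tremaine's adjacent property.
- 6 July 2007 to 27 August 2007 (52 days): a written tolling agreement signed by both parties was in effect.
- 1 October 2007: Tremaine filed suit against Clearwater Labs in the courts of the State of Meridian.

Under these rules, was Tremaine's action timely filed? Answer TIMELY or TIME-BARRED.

TIMELY

The claim accrued on 8 October 2004, when the wrongful act occurred.
3 years from 8 October 2004 is 8 October 2007.
Because the written tolling agreement ran from 6 July 2007 to 27 August 2007, the deadline is extended by 52 days to 29 November 2007.
Filing on 1 October 2007 beat the 29 November 2007 deadline — the action is timely.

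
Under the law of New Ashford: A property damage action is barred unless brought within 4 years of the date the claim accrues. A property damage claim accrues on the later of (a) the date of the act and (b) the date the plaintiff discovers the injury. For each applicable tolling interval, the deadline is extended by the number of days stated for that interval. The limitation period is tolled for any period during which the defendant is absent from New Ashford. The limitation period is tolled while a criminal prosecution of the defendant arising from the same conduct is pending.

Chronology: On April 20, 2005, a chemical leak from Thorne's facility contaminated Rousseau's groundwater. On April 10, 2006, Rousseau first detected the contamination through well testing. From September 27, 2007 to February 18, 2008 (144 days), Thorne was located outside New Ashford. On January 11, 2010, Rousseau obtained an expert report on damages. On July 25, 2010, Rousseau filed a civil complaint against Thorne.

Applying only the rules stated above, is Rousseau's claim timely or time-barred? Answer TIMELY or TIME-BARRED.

TIMELY

Because discovery on April 10, 2006 post-dates the April 20, 2005 act, accrual under the later-of rule falls on April 10, 2006.
The untolled deadline — 4 years after April 10, 2006 — is April 10, 2010.
The period was tolled for 144 days by the defendant's absence from the jurisdiction (September 27, 2007 to February 18, 2008), pushing the deadline to September 1, 2010.
None of the other events listed affects the running of the period under the stated rules.
Filing on July 25, 2010 beat the September 1, 2010 deadline — the action is timely.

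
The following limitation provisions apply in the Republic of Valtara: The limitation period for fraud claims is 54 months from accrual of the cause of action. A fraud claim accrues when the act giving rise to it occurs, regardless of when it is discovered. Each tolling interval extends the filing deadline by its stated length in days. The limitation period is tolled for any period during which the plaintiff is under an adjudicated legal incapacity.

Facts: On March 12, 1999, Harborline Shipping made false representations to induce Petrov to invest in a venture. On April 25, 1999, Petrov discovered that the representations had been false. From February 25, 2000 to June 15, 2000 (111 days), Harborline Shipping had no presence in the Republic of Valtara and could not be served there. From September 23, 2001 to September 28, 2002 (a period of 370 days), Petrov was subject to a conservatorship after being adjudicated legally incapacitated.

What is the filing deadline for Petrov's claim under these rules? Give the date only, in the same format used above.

Accrual is governed by the date of the act, so the period began to run on March 12, 1999; the later discovery on April 25, 1999 is irrelevant under the stated rule.
Adding the 54 months base period to March 12, 1999 gives a deadline of September 12, 2003, before any tolling.
Because the plaintiff's legal incapacity ran from September 23, 2001 to September 28, 2002, the deadline is extended by 370 days to September 16, 2004.
Although the defendant's absence ran from February 25, 2000 to June 15, 2000, the stated rules do not make that a tolling event, so it is disregarded.

September 16, 2004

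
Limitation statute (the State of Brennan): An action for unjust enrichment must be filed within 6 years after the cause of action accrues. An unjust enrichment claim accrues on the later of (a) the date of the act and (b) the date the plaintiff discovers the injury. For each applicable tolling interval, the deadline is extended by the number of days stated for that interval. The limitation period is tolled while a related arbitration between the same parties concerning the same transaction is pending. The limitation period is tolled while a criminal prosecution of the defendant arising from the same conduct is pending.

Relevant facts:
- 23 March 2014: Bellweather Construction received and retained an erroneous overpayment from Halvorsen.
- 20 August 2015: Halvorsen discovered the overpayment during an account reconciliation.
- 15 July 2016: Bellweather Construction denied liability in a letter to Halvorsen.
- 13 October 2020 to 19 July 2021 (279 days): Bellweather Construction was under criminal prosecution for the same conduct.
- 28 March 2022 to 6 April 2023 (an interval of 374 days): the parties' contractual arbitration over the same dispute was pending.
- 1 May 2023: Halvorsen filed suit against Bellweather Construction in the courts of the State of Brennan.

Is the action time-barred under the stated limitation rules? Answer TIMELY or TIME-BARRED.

Taking the later of the act (23 March 2014) and discovery (20 August 2015), the claim accrued on 20 August 2015.
6 years from 20 August 2015 is 20 August 2021.
The pending criminal prosecution from 13 October 2020 to 19 July 2021 tolled the period for 279 days, extending the deadline to 26 May 2022.
The period was tolled for 374 days by the pending related arbitration (28 March 2022 to 6 April 2023), pushing the deadline to 4 June 2023.
None of the other events listed affects the running of the period under the stated rules.
Filing on 1 May 2023 beat the 4 June 2023 deadline — the action is timely.

TIMELY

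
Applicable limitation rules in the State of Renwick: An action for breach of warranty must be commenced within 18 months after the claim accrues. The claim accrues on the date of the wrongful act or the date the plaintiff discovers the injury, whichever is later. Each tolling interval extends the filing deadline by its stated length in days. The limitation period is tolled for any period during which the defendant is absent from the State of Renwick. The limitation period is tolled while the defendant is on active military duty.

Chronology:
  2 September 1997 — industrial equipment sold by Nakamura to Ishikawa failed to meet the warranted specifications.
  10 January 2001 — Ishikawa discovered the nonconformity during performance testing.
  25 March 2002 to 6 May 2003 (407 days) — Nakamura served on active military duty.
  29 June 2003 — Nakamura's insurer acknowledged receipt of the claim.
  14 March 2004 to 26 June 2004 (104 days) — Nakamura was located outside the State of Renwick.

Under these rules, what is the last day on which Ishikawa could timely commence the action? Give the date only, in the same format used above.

21 August 2003

Taking the later of the act (2 September 1997) and discovery (10 January 2001), the claim accrued on 10 January 2001.
18 months from 10 January 2001 is 10 July 2002.
The period was tolled for 407 days by the defendant's active military service (25 March 2002 to 6 May 2003), pushing the deadline to 21 August 2003.
By the time the defendant's absence from the jurisdiction began on 14 March 2004, the limitation period had already expired on 21 August 2003; that interval cannot revive it.
Nothing else in the chronology tolls or restarts the period.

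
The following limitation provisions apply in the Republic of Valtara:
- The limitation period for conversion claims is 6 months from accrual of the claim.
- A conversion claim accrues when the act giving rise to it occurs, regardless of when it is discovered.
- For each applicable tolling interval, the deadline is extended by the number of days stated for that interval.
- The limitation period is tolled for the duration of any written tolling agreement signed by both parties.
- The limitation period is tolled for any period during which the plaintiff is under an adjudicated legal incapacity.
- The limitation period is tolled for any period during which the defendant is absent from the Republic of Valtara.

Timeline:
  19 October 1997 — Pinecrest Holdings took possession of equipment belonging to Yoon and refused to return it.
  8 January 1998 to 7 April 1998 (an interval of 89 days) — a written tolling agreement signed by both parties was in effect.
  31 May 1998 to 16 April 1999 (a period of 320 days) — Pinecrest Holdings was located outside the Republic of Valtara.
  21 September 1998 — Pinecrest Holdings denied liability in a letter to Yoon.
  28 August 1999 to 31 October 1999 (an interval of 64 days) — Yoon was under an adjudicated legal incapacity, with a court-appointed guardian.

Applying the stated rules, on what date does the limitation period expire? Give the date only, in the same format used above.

The claim accrued on 19 October 1997, the date of the act.
6 months from 19 October 1997 is 19 April 1998.
The period was tolled for 89 days by the written tolling agreement (8 January 1998 to 7 April 1998), pushing the deadline to 17 July 1998.
The period was tolled for 320 days by the defendant's absence from the jurisdiction (31 May 1998 to 16 April 1999), pushing the deadline to 2 June 1999.
By the time the plaintiff's legal incapacity began on 28 August 1999, the limitation period had already expired on 2 June 1999; that interval cannot revive it.
Nothing else in the chronology tolls or restarts the period.

2 June 1999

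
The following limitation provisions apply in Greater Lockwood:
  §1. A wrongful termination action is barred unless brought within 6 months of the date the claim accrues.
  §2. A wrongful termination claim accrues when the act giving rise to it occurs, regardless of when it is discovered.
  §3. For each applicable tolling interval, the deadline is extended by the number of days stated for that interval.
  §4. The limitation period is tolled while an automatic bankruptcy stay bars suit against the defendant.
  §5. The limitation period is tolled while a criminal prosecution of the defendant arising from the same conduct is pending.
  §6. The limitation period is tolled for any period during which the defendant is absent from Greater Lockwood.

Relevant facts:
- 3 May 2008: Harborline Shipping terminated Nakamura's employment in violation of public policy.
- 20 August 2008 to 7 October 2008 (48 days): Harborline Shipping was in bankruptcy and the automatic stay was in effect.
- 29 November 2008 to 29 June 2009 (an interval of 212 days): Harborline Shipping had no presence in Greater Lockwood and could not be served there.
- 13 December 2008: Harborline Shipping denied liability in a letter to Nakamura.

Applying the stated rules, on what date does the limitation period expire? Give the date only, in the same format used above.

The claim accrued on 3 May 2008, when the wrongful act occurred.
The untolled deadline — 6 months after 3 May 2008 — is 3 November 2008.
Because the automatic bankruptcy stay ran from 20 August 2008 to 7 October 2008, the deadline is extended by 48 days to 21 December 2008.
Because the defendant's absence from the jurisdiction ran from 29 November 2008 to 29 June 2009, the deadline is extended by 212 days to 21 July 2009.
None of the other events listed affects the running of the period under the stated rules.

21 July 2009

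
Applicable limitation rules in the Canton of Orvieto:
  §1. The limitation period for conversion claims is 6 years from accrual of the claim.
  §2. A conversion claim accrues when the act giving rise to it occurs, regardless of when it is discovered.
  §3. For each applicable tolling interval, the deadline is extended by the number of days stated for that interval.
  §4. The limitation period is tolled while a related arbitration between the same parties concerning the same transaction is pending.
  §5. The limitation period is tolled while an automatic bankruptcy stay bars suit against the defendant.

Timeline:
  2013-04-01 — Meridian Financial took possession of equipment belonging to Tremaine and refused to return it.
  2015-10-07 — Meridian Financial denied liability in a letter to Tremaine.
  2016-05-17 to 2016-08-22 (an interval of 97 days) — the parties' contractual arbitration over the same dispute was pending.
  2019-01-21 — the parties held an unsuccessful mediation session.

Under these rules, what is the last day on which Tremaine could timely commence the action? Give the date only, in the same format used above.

The claim accrued on 2013-04-01, the date of the act.
6 years from 2013-04-01 is 2019-04-01.
Because the pending related arbitration ran from 2016-05-17 to 2016-08-22, the deadline is extended by 97 days to 2019-07-07.
Nothing else in the chronology tolls or restarts the period.

2019-07-07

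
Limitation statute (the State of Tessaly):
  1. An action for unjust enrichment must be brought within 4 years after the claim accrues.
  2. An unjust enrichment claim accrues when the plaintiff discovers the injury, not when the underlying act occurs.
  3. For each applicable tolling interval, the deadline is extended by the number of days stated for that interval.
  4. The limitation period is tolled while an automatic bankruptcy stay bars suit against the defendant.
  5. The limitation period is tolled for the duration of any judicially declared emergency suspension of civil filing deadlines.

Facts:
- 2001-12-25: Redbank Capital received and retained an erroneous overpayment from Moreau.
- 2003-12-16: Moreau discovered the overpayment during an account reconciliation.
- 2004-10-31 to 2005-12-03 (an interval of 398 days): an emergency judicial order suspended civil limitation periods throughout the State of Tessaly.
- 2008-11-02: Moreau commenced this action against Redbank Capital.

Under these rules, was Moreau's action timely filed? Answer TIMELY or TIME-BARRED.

The claim did not accrue until Moreau discovered the injury on 2003-12-16; the 2001-12-25 act date does not start the clock under the stated rule.
The untolled deadline — 4 years after 2003-12-16 — is 2007-12-16.
The period was tolled for 398 days by the emergency suspension of filing deadlines (2004-10-31 to 2005-12-03), pushing the deadline to 2009-01-17.
Moreau filed on 2008-11-02, before the 2009-01-17 deadline, so the action is timely.

TIMELY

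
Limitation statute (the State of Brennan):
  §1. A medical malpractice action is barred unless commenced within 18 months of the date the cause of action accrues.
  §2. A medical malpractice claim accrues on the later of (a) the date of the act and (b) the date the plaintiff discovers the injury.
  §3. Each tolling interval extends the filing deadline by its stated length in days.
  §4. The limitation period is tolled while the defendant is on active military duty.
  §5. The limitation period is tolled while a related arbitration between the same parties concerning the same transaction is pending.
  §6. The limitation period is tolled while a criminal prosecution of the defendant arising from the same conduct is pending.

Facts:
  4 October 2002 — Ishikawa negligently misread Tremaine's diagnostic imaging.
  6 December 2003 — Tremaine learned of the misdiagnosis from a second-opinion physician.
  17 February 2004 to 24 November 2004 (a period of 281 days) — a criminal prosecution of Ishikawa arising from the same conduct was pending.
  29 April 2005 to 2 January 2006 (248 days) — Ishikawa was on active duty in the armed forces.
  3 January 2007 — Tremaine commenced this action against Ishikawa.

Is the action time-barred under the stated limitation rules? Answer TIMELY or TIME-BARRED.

TIME-BARRED

The claim accrued on 6 December 2003 — the later of the 4 October 2002 act and the 6 December 2003 discovery.
The untolled deadline — 18 months after 6 December 2003 — is 6 June 2005.
The pending criminal prosecution from 17 February 2004 to 24 November 2004 tolled the period for 281 days, extending the deadline to 14 March 2006.
Because the defendant's active military service ran from 29 April 2005 to 2 January 2006, the deadline is extended by 248 days to 17 November 2006.
Filing on 3 January 2007 missed the 17 November 2006 deadline — the action is time-barred.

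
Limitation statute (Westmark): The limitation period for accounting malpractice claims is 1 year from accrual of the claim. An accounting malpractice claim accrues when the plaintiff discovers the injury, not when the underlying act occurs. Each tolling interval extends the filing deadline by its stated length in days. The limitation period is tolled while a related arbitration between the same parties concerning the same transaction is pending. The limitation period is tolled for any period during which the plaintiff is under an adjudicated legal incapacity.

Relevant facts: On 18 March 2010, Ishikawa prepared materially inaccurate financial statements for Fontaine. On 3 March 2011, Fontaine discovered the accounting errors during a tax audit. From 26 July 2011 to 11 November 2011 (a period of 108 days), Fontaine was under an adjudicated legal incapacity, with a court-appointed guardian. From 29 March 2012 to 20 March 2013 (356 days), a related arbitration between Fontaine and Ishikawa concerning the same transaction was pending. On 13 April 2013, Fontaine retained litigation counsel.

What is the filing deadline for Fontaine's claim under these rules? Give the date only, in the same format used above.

10 June 2013

Under the discovery rule, the claim accrued on 3 March 2011, when Fontaine discovered the injury — not on the 18 March 2010 date of the underlying act.
The untolled deadline — 1 year after 3 March 2011 — is 3 March 2012.
The period was tolled for 108 days by the plaintiff's legal incapacity (26 July 2011 to 11 November 2011), pushing the deadline to 19 June 2012.
The pending related arbitration from 29 March 2012 to 20 March 2013 tolled the period for 356 days, extending the deadline to 10 June 2013.
None of the other events listed affects the running of the period under the stated rules.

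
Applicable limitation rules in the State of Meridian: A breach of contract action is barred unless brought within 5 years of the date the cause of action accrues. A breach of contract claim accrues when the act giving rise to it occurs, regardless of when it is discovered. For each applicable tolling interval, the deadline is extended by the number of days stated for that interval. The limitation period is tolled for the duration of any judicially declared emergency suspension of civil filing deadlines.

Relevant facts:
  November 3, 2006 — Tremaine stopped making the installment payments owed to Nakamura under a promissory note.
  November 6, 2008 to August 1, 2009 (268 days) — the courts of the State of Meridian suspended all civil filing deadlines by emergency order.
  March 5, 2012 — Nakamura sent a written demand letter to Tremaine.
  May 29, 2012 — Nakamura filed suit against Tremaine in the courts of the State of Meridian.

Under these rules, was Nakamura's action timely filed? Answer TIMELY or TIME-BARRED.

The cause of action accrued on November 3, 2006, the date of the act.
5 years from November 3, 2006 is November 3, 2011.
The emergency suspension of filing deadlines from November 6, 2008 to August 1, 2009 tolled the period for 268 days, extending the deadline to July 28, 2012.
Nothing else in the chronology tolls or restarts the period.
Filing on May 29, 2012 beat the July 28, 2012 deadline — the action is timely.

TIMELY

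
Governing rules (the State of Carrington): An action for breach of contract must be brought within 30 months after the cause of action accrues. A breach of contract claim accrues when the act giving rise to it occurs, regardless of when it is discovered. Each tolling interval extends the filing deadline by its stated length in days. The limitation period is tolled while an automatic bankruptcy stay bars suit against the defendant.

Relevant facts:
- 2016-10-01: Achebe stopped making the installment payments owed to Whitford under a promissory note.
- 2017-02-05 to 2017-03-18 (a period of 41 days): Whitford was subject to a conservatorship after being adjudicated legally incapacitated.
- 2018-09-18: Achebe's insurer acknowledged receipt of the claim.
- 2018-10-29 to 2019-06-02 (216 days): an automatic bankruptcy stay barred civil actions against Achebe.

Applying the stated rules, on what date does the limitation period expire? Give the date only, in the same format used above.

2019-11-03

The claim accrued on 2016-10-01, when the wrongful act occurred.
Adding the 30 months base period to 2016-10-01 gives a deadline of 2019-04-01, before any tolling.
Because the automatic bankruptcy stay ran from 2018-10-29 to 2019-06-02, the deadline is extended by 216 days to 2019-11-03.
No stated provision tolls the period for the plaintiff's incapacity, so the interval from 2017-02-05 to 2017-03-18 has no effect on the deadline.
None of the other events listed affects the running of the period under the stated rules.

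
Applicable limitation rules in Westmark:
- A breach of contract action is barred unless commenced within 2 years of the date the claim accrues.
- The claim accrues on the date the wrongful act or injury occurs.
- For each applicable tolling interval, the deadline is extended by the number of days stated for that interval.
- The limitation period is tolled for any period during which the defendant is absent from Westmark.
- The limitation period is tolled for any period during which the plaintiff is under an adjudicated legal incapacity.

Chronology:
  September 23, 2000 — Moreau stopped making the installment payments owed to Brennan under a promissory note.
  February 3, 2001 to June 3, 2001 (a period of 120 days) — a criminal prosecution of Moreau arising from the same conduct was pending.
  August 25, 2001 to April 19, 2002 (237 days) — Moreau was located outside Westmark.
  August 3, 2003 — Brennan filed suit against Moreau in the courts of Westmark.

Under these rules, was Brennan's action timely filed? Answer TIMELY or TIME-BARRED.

The claim accrued on September 23, 2000, when the wrongful act occurred.
Adding the 2 years base period to September 23, 2000 gives a deadline of September 23, 2002, before any tolling.
The defendant's absence from the jurisdiction from August 25, 2001 to April 19, 2002 tolled the period for 237 days, extending the deadline to May 18, 2003.
Although a criminal prosecution ran from February 3, 2001 to June 3, 2001, the stated rules do not make that a tolling event, so it is disregarded.
Brennan filed on August 3, 2003, after the May 18, 2003 deadline, so the action is time-barred.

TIME-BARRED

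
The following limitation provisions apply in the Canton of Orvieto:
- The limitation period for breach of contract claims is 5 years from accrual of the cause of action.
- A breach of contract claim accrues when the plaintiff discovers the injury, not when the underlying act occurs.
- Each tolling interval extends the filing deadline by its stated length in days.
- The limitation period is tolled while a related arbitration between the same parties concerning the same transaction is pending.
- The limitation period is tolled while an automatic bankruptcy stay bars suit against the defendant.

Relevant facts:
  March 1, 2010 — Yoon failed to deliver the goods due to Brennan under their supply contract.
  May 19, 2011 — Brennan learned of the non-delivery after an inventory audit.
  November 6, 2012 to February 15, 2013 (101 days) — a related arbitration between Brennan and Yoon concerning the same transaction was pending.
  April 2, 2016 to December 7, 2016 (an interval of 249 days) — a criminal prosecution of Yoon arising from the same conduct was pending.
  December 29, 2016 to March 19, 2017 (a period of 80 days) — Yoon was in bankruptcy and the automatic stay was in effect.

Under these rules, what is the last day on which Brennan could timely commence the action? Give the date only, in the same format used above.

August 28, 2016

Accrual is tied to discovery, so the period began on May 19, 2011 rather than on March 1, 2010 when the act occurred.
The untolled deadline — 5 years after May 19, 2011 — is May 19, 2016.
The pending related arbitration from November 6, 2012 to February 15, 2013 tolled the period for 101 days, extending the deadline to August 28, 2016.
By the time the automatic bankruptcy stay began on December 29, 2016, the limitation period had already expired on August 28, 2016; that interval cannot revive it.
No stated provision tolls the period for a criminal prosecution, so the interval from April 2, 2016 to December 7, 2016 has no effect on the deadline.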